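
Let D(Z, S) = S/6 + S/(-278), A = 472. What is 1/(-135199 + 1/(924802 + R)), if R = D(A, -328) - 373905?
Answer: -229701745/31055446221838 ≈ -7.3965e-6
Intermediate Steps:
D(Z, S) = 68*S/417 (D(Z, S) = S*(⅙) + S*(-1/278) = S/6 - S/278 = 68*S/417)
R = -155940689/417 (R = (68/417)*(-328) - 373905 = -22304/417 - 373905 = -155940689/417 ≈ -3.7396e+5)
1/(-135199 + 1/(924802 + R)) = 1/(-135199 + 1/(924802 - 155940689/417)) = 1/(-135199 + 1/(229701745/417)) = 1/(-135199 + 417/229701745) = 1/(-31055446221838/229701745) = -229701745/31055446221838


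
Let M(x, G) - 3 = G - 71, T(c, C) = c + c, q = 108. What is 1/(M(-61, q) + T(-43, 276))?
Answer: -1/46 ≈ -0.021739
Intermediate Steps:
T(c, C) = 2*c
M(x, G) = -68 + G (M(x, G) = 3 + (G - 71) = 3 + (-71 + G) = -68 + G)
1/(M(-61, q) + T(-43, 276)) = 1/((-68 + 108) + 2*(-43)) = 1/(40 - 86) = 1/(-46) = -1/46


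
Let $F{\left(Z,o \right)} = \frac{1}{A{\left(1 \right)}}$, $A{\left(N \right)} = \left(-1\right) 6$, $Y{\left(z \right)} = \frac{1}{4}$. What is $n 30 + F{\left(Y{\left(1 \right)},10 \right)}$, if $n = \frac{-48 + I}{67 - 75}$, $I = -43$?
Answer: $\frac{4093}{12} \approx 341.08$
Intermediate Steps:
$Y{\left(z \right)} = \frac{1}{4}$
$A{\left(N \right)} = -6$
$n = \frac{91}{8}$ ($n = \frac{-48 - 43}{67 - 75} = - \frac{91}{-8} = \left(-91\right) \left(- \frac{1}{8}\right) = \frac{91}{8} \approx 11.375$)
$F{\left(Z,o \right)} = - \frac{1}{6}$ ($F{\left(Z,o \right)} = \frac{1}{-6} = - \frac{1}{6}$)
$n 30 + F{\left(Y{\left(1 \right)},10 \right)} = \frac{91}{8} \cdot 30 - \frac{1}{6} = \frac{1365}{4} - \frac{1}{6} = \frac{4093}{12}$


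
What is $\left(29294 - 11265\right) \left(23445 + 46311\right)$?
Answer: $1257630924$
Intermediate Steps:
$\left(29294 - 11265\right) \left(23445 + 46311\right) = 18029 \cdot 69756 = 1257630924$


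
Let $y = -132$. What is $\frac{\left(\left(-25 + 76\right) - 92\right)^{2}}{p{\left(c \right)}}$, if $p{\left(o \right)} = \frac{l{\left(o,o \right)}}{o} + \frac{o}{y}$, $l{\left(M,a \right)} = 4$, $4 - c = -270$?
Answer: $- \frac{15199602}{18637} \approx -815.56$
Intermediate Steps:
$c = 274$ ($c = 4 - -270 = 4 + 270 = 274$)
$p{\left(o \right)} = \frac{4}{o} - \frac{o}{132}$ ($p{\left(o \right)} = \frac{4}{o} + \frac{o}{-132} = \frac{4}{o} + o \left(- \frac{1}{132}\right) = \frac{4}{o} - \frac{o}{132}$)
$\frac{\left(\left(-25 + 76\right) - 92\right)^{2}}{p{\left(c \right)}} = \frac{\left(\left(-25 + 76\right) - 92\right)^{2}}{\frac{4}{274} - \frac{137}{66}} = \frac{\left(51 - 92\right)^{2}}{4 \cdot \frac{1}{274} - \frac{137}{66}} = \frac{\left(-41\right)^{2}}{\frac{2}{137} - \frac{137}{66}} = \frac{1681}{- \frac{18637}{9042}} = 1681 \left(- \frac{9042}{18637}\right) = - \frac{15199602}{18637}$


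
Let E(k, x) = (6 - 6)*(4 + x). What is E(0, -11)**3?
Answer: 0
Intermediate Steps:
E(k, x) = 0 (E(k, x) = 0*(4 + x) = 0)
E(0, -11)**3 = 0**3 = 0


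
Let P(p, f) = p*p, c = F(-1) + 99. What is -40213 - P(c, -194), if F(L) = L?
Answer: -49817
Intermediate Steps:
c = 98 (c = -1 + 99 = 98)
P(p, f) = p²
-40213 - P(c, -194) = -40213 - 1*98² = -40213 - 1*9604 = -40213 - 9604 = -49817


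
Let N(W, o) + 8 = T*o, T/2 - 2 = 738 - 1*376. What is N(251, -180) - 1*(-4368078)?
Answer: 4237030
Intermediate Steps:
T = 728 (T = 4 + 2*(738 - 1*376) = 4 + 2*(738 - 376) = 4 + 2*362 = 4 + 724 = 728)
N(W, o) = -8 + 728*o
N(251, -180) - 1*(-4368078) = (-8 + 728*(-180)) - 1*(-4368078) = (-8 - 131040) + 4368078 = -131048 + 4368078 = 4237030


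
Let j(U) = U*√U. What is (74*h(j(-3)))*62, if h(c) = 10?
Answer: 45880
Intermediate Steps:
j(U) = U^(3/2)
(74*h(j(-3)))*62 = (74*10)*62 = 740*62 = 45880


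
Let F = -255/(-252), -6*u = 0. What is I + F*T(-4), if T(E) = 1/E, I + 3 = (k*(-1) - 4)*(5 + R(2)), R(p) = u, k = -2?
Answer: -4453/336 ≈ -13.253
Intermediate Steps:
u = 0 (u = -⅙*0 = 0)
R(p) = 0
I = -13 (I = -3 + (-2*(-1) - 4)*(5 + 0) = -3 + (2 - 4)*5 = -3 - 2*5 = -3 - 10 = -13)
F = 85/84 (F = -255*(-1/252) = 85/84 ≈ 1.0119)
I + F*T(-4) = -13 + (85/84)/(-4) = -13 + (85/84)*(-¼) = -13 - 85/336 = -4453/336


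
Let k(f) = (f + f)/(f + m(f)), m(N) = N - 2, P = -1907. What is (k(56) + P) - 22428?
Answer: -1338369/55 ≈ -24334.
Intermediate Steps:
m(N) = -2 + N
k(f) = 2*f/(-2 + 2*f) (k(f) = (f + f)/(f + (-2 + f)) = (2*f)/(-2 + 2*f) = 2*f/(-2 + 2*f))
(k(56) + P) - 22428 = (56/(-1 + 56) - 1907) - 22428 = (56/55 - 1907) - 22428 = -104829/55 - 22428 = -1338369/55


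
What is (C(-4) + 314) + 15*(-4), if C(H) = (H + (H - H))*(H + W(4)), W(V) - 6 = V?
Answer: 230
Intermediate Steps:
W(V) = 6 + V
C(H) = H*(10 + H) (C(H) = (H + (H - H))*(H + (6 + 4)) = (H + 0)*(H + 10) = H*(10 + H))
(C(-4) + 314) + 15*(-4) = (-4*(10 - 4) + 314) + 15*(-4) = (-4*6 + 314) - 60 = (-24 + 314) - 60 = 290 - 60 = 230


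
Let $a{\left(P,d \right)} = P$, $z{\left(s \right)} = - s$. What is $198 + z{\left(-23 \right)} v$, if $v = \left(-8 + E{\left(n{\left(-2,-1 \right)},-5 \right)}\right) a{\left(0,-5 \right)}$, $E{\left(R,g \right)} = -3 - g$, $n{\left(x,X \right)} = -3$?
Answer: $198$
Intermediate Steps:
$v = 0$ ($v = \left(-8 - -2\right) 0 = \left(-8 + \left(-3 + 5\right)\right) 0 = \left(-8 + 2\right) 0 = \left(-6\right) 0 = 0$)
$198 + z{\left(-23 \right)} v = 198 + \left(-1\right) \left(-23\right) 0 = 198 + 23 \cdot 0 = 198 + 0 = 198$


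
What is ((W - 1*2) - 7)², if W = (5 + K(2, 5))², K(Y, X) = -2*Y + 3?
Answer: 49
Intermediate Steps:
K(Y, X) = 3 - 2*Y
W = 16 (W = (5 + (3 - 2*2))² = (5 + (3 - 4))² = (5 - 1)² = 4² = 16)
((W - 1*2) - 7)² = ((16 - 1*2) - 7)² = ((16 - 2) - 7)² = (14 - 7)² = 7² = 49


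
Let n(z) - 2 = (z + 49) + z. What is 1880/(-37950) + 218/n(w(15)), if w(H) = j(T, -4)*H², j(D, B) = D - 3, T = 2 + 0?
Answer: -100258/168245 ≈ -0.59590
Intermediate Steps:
T = 2
j(D, B) = -3 + D
w(H) = -H² (w(H) = (-3 + 2)*H² = -H²)
n(z) = 51 + 2*z (n(z) = 2 + ((z + 49) + z) = 2 + ((49 + z) + z) = 2 + (49 + 2*z) = 51 + 2*z)
1880/(-37950) + 218/n(w(15)) = 1880/(-37950) + 218/(51 + 2*(-1*15²)) = 1880*(-1/37950) + 218/(51 + 2*(-1*225)) = -188/3795 + 218/(51 + 2*(-225)) = -188/3795 + 218/(51 - 450) = -188/3795 + 218/(-399) = -188/3795 + 218*(-1/399) = -188/3795 - 218/399 = -100258/168245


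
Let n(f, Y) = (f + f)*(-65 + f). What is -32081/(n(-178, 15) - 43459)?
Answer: -32081/43049 ≈ -0.74522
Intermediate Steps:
n(f, Y) = 2*f*(-65 + f) (n(f, Y) = (2*f)*(-65 + f) = 2*f*(-65 + f))
-32081/(n(-178, 15) - 43459) = -32081/(2*(-178)*(-65 - 178) - 43459) = -32081/(2*(-178)*(-243) - 43459) = -32081/(86508 - 43459) = -32081/43049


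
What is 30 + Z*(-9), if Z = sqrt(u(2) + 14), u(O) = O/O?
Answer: 30 - 9*sqrt(15) ≈ -4.8568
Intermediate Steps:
u(O) = 1
Z = sqrt(15) (Z = sqrt(1 + 14) = sqrt(15) ≈ 3.8730)
30 + Z*(-9) = 30 + sqrt(15)*(-9) = 30 - 9*sqrt(15)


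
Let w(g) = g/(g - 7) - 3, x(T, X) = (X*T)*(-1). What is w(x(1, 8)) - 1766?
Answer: -26527/15 ≈ -1768.5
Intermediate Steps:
x(T, X) = -T*X (x(T, X) = (T*X)*(-1) = -T*X)
w(g) = -3 + g/(-7 + g) (w(g) = g/(-7 + g) - 3 = -3 + g/(-7 + g))
w(x(1, 8)) - 1766 = (21 - (-2)*8)/(-7 - 1*1*8) - 1766 = (21 - 2*(-8))/(-7 - 8) - 1766 = (21 + 16)/(-15) - 1766 = -1/15*37 - 1766 = -37/15 - 1766 = -26527/15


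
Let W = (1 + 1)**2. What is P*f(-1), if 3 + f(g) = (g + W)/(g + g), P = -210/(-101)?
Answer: -945/101 ≈ -9.3564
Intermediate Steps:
P = 210/101 (P = -210*(-1/101) = 210/101 ≈ 2.0792)
W = 4 (W = 2**2 = 4)
f(g) = -3 + (4 + g)/(2*g) (f(g) = -3 + (g + 4)/(g + g) = -3 + (4 + g)/((2*g)) = -3 + (4 + g)*(1/(2*g)) = -3 + (4 + g)/(2*g))
P*f(-1) = 210*(-5/2 + 2/(-1))/101 = 210*(-5/2 + 2*(-1))/101 = 210*(-5/2 - 2)/101 = (210/101)*(-9/2) = -945/101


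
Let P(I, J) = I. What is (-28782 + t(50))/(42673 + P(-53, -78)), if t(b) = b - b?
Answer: -14391/21310 ≈ -0.67532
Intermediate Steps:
t(b) = 0
(-28782 + t(50))/(42673 + P(-53, -78)) = (-28782 + 0)/(42673 - 53) = -28782/42620 = -28782*1/42620 = -14391/21310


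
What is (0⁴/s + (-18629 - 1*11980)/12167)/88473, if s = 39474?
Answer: -10203/358816997 ≈ -2.8435e-5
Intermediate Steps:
(0⁴/s + (-18629 - 1*11980)/12167)/88473 = (0⁴/39474 + (-18629 - 1*11980)/12167)/88473 = (0*(1/39474) + (-18629 - 11980)*(1/12167))*(1/88473) = (0 - 30609*1/12167)*(1/88473) = (0 - 30609/12167)*(1/88473) = -30609/12167*1/88473 = -10203/358816997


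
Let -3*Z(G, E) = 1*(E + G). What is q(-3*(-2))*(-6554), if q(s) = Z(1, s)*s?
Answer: 91756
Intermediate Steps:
Z(G, E) = -E/3 - G/3 (Z(G, E) = -(E + G)/3 = -E/3 - G/3)
q(s) = s*(-⅓ - s/3) (q(s) = (-s/3 - ⅓*1)*s = (-s/3 - ⅓)*s = (-⅓ - s/3)*s = s*(-⅓ - s/3))
q(-3*(-2))*(-6554) = -(-3*(-2))*(1 - 3*(-2))/3*(-6554) = -⅓*6*(1 + 6)*(-6554) = -⅓*6*7*(-6554) = -14*(-6554) = 91756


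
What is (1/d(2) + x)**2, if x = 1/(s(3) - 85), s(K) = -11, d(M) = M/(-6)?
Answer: 83521/9216 ≈ 9.0626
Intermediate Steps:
d(M) = -M/6 (d(M) = M*(-1/6) = -M/6)
x = -1/96 (x = 1/(-11 - 85) = 1/(-96) = -1/96 ≈ -0.010417)
(1/d(2) + x)**2 = (1/(-1/6*2) - 1/96)**2 = (1/(-1/3) - 1/96)**2 = (-3 - 1/96)**2 = (-289/96)**2 = 83521/9216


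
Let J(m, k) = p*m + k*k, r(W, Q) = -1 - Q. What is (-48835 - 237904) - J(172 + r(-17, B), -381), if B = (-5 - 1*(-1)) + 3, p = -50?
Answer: -423300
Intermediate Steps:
B = -1 (B = (-5 + 1) + 3 = -4 + 3 = -1)
J(m, k) = k² - 50*m (J(m, k) = -50*m + k*k = -50*m + k² = k² - 50*m)
(-48835 - 237904) - J(172 + r(-17, B), -381) = (-48835 - 237904) - ((-381)² - 50*(172 + (-1 - 1*(-1)))) = -286739 - (145161 - 50*(172 + (-1 + 1))) = -286739 - (145161 - 50*(172 + 0)) = -286739 - (145161 - 50*172) = -286739 - (145161 - 8600) = -286739 - 1*136561 = -286739 - 136561 = -423300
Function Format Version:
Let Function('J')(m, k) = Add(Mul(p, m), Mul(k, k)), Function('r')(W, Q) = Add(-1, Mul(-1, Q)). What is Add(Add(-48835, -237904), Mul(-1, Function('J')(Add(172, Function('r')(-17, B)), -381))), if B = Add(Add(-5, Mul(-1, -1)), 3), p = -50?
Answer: -423300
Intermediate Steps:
B = -1 (B = Add(Add(-5, 1), 3) = Add(-4, 3) = -1)
Function('J')(m, k) = Add(Pow(k, 2), Mul(-50, m)) (Function('J')(m, k) = Add(Mul(-50, m), Mul(k, k)) = Add(Mul(-50, m), Pow(k, 2)) = Add(Pow(k, 2), Mul(-50, m)))
Add(Add(-48835, -237904), Mul(-1, Function('J')(Add(172, Function('r')(-17, B)), -381))) = Add(Add(-48835, -237904), Mul(-1, Add(Pow(-381, 2), Mul(-50, Add(172, Add(-1, Mul(-1, -1))))))) = Add(-286739, Mul(-1, Add(145161, Mul(-50, Add(172, Add(-1, 1)))))) = Add(-286739, Mul(-1, Add(145161, Mul(-50, Add(172, 0))))) = Add(-286739, Mul(-1, Add(145161, Mul(-50, 172)))) = Add(-286739, Mul(-1, Add(145161, -8600))) = Add(-286739, Mul(-1, 136561)) = Add(-286739, -136561) = -423300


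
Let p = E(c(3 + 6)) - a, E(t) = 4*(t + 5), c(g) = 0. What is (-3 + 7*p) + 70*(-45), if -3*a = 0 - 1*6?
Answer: -3027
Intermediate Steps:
a = 2 (a = -(0 - 1*6)/3 = -(0 - 6)/3 = -⅓*(-6) = 2)
E(t) = 20 + 4*t (E(t) = 4*(5 + t) = 20 + 4*t)
p = 18 (p = (20 + 4*0) - 1*2 = (20 + 0) - 2 = 20 - 2 = 18)
(-3 + 7*p) + 70*(-45) = (-3 + 7*18) + 70*(-45) = (-3 + 126) - 3150 = 123 - 3150 = -3027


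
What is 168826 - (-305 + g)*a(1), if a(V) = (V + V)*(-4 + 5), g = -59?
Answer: 169554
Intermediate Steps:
a(V) = 2*V (a(V) = (2*V)*1 = 2*V)
168826 - (-305 + g)*a(1) = 168826 - (-305 - 59)*2*1 = 168826 - (-364)*2 = 168826 - 1*(-728) = 168826 + 728 = 169554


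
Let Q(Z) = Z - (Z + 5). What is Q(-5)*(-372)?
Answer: 1860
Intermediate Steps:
Q(Z) = -5 (Q(Z) = Z - (5 + Z) = Z + (-5 - Z) = -5)
Q(-5)*(-372) = -5*(-372) = 1860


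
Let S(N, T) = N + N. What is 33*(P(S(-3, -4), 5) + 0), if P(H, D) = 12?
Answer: 396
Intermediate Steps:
S(N, T) = 2*N
33*(P(S(-3, -4), 5) + 0) = 33*(12 + 0) = 33*12 = 396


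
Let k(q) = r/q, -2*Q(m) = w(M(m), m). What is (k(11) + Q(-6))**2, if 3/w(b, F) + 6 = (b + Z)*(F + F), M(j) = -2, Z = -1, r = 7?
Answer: 16641/48400 ≈ 0.34382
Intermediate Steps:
w(b, F) = 3/(-6 + 2*F*(-1 + b)) (w(b, F) = 3/(-6 + (b - 1)*(F + F)) = 3/(-6 + (-1 + b)*(2*F)) = 3/(-6 + 2*F*(-1 + b)))
Q(m) = -3/(4*(-3 - 3*m)) (Q(m) = -3/(4*(-3 - m + m*(-2))) = -3/(4*(-3 - m - 2*m)) = -3/(4*(-3 - 3*m)))
k(q) = 7/q
(k(11) + Q(-6))**2 = (7/11 + 1/(4*(1 - 6)))**2 = (7*(1/11) + (1/4)/(-5))**2 = (7/11 + (1/4)*(-1/5))**2 = (7/11 - 1/20)**2 = (129/220)**2 = 16641/48400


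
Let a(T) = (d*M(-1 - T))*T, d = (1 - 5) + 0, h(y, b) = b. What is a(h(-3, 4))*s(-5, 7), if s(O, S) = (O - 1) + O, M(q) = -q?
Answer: 880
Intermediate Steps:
s(O, S) = -1 + 2*O (s(O, S) = (-1 + O) + O = -1 + 2*O)
d = -4 (d = -4 + 0 = -4)
a(T) = T*(-4 - 4*T) (a(T) = (-(-4)*(-1 - T))*T = (-4*(1 + T))*T = (-4 - 4*T)*T = T*(-4 - 4*T))
a(h(-3, 4))*s(-5, 7) = (-4*4*(1 + 4))*(-1 + 2*(-5)) = (-4*4*5)*(-1 - 10) = -80*(-11) = 880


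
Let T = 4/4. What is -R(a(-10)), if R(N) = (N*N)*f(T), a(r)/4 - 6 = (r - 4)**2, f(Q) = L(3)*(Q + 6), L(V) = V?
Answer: -13710144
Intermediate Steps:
T = 1 (T = 4*(1/4) = 1)
f(Q) = 18 + 3*Q (f(Q) = 3*(Q + 6) = 3*(6 + Q) = 18 + 3*Q)
a(r) = 24 + 4*(-4 + r)**2 (a(r) = 24 + 4*(r - 4)**2 = 24 + 4*(-4 + r)**2)
R(N) = 21*N**2 (R(N) = (N*N)*(18 + 3*1) = N**2*(18 + 3) = N**2*21 = 21*N**2)
-R(a(-10)) = -21*(24 + 4*(-4 - 10)**2)**2 = -21*(24 + 4*(-14)**2)**2 = -21*(24 + 4*196)**2 = -21*(24 + 784)**2 = -21*808**2 = -21*652864 = -1*13710144 = -13710144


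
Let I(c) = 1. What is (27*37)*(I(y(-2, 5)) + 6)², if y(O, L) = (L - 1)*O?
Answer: 48951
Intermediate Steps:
y(O, L) = O*(-1 + L) (y(O, L) = (-1 + L)*O = O*(-1 + L))
(27*37)*(I(y(-2, 5)) + 6)² = (27*37)*(1 + 6)² = 999*7² = 999*49 = 48951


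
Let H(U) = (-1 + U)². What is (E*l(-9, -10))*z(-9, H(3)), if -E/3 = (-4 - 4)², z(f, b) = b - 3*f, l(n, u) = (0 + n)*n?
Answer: -482112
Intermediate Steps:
l(n, u) = n² (l(n, u) = n*n = n²)
E = -192 (E = -3*(-4 - 4)² = -3*(-8)² = -3*64 = -192)
(E*l(-9, -10))*z(-9, H(3)) = (-192*(-9)²)*((-1 + 3)² - 3*(-9)) = (-192*81)*(2² + 27) = -15552*(4 + 27) = -15552*31 = -482112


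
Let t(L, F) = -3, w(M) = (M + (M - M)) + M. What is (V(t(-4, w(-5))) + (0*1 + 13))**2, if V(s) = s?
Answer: 100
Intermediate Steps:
w(M) = 2*M (w(M) = (M + 0) + M = M + M = 2*M)
(V(t(-4, w(-5))) + (0*1 + 13))**2 = (-3 + (0*1 + 13))**2 = (-3 + (0 + 13))**2 = (-3 + 13)**2 = 10**2 = 100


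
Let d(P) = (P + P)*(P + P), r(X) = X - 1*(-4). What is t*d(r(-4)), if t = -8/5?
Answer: 0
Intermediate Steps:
r(X) = 4 + X (r(X) = X + 4 = 4 + X)
d(P) = 4*P² (d(P) = (2*P)*(2*P) = 4*P²)
t = -8/5 (t = -8*⅕ = -8/5 ≈ -1.6000)
t*d(r(-4)) = -32*(4 - 4)²/5 = -32*0²/5 = -32*0/5 = -8/5*0 = 0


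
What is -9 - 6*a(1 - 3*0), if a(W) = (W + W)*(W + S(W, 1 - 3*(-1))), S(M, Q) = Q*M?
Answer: -69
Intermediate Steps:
S(M, Q) = M*Q
a(W) = 10*W**2 (a(W) = (W + W)*(W + W*(1 - 3*(-1))) = (2*W)*(W + W*(1 + 3)) = (2*W)*(W + W*4) = (2*W)*(W + 4*W) = (2*W)*(5*W) = 10*W**2)
-9 - 6*a(1 - 3*0) = -9 - 60*(1 - 3*0)**2 = -9 - 60*(1 + 0)**2 = -9 - 60*1**2 = -9 - 60 = -69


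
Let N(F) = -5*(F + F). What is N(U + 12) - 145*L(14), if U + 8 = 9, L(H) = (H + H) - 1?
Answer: -4045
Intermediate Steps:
L(H) = -1 + 2*H (L(H) = 2*H - 1 = -1 + 2*H)
U = 1 (U = -8 + 9 = 1)
N(F) = -10*F
N(U + 12) - 145*L(14) = -10*(1 + 12) - 145*(-1 + 2*14) = -10*13 - 145*(-1 + 28) = -130 - 145*27 = -130 - 3915 = -4045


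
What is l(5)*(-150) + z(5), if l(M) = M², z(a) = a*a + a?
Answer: -3720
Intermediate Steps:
z(a) = a + a² (z(a) = a² + a = a + a²)
l(5)*(-150) + z(5) = 5²*(-150) + 5*(1 + 5) = 25*(-150) + 5*6 = -3750 + 30 = -3720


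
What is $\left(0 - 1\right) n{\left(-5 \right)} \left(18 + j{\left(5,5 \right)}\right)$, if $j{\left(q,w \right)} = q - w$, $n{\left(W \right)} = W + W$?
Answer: $180$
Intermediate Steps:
$n{\left(W \right)} = 2 W$
$\left(0 - 1\right) n{\left(-5 \right)} \left(18 + j{\left(5,5 \right)}\right) = \left(0 - 1\right) 2 \left(-5\right) \left(18 + \left(5 - 5\right)\right) = \left(-1\right) \left(-10\right) \left(18 + \left(5 - 5\right)\right) = 10 \left(18 + 0\right) = 10 \cdot 18 = 180$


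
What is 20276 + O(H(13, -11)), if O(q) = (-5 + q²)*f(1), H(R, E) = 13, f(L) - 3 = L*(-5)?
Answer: 19948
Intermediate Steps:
f(L) = 3 - 5*L (f(L) = 3 + L*(-5) = 3 - 5*L)
O(q) = 10 - 2*q² (O(q) = (-5 + q²)*(3 - 5*1) = (-5 + q²)*(3 - 5) = (-5 + q²)*(-2) = 10 - 2*q²)
20276 + O(H(13, -11)) = 20276 + (10 - 2*13²) = 20276 + (10 - 2*169) = 20276 + (10 - 338) = 20276 - 328 = 19948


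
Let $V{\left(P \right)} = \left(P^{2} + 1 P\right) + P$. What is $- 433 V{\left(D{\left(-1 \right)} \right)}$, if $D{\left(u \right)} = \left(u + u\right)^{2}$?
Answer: $-10392$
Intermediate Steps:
$D{\left(u \right)} = 4 u^{2}$ ($D{\left(u \right)} = \left(2 u\right)^{2} = 4 u^{2}$)
$V{\left(P \right)} = P^{2} + 2 P$ ($V{\left(P \right)} = \left(P^{2} + P\right) + P = \left(P + P^{2}\right) + P = P^{2} + 2 P$)
$- 433 V{\left(D{\left(-1 \right)} \right)} = - 433 \cdot 4 \left(-1\right)^{2} \left(2 + 4 \left(-1\right)^{2}\right) = - 433 \cdot 4 \cdot 1 \left(2 + 4 \cdot 1\right) = - 433 \cdot 4 \left(2 + 4\right) = - 433 \cdot 4 \cdot 6 = \left(-433\right) 24 = -10392$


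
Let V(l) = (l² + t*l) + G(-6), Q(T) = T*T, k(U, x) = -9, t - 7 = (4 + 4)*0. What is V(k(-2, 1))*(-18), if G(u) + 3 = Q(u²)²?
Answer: -30233358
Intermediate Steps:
t = 7 (t = 7 + (4 + 4)*0 = 7 + 8*0 = 7 + 0 = 7)
Q(T) = T²
G(u) = -3 + u⁸ (G(u) = -3 + ((u²)²)² = -3 + (u⁴)² = -3 + u⁸)
V(l) = 1679613 + l² + 7*l (V(l) = (l² + 7*l) + (-3 + (-6)⁸) = (l² + 7*l) + (-3 + 1679616) = (l² + 7*l) + 1679613 = 1679613 + l² + 7*l)
V(k(-2, 1))*(-18) = (1679613 + (-9)² + 7*(-9))*(-18) = (1679613 + 81 - 63)*(-18) = 1679631*(-18) = -30233358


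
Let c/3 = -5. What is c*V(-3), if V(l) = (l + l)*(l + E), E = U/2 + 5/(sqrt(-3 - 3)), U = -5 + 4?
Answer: -315 - 75*I*sqrt(6) ≈ -315.0 - 183.71*I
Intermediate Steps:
U = -1
c = -15 (c = 3*(-5) = -15)
E = -1/2 - 5*I*sqrt(6)/6 (E = -1/2 + 5/(sqrt(-3 - 3)) = -1*1/2 + 5/(sqrt(-6)) = -1/2 + 5/((I*sqrt(6))) = -1/2 + 5*(-I*sqrt(6)/6) = -1/2 - 5*I*sqrt(6)/6 ≈ -0.5 - 2.0412*I)
V(l) = 2*l*(-1/2 + l - 5*I*sqrt(6)/6) (V(l) = (l + l)*(l + (-1/2 - 5*I*sqrt(6)/6)) = (2*l)*(-1/2 + l - 5*I*sqrt(6)/6) = 2*l*(-1/2 + l - 5*I*sqrt(6)/6))
c*V(-3) = -5*(-3)*(-3 + 6*(-3) - 5*I*sqrt(6)) = -5*(-3)*(-3 - 18 - 5*I*sqrt(6)) = -5*(-3)*(-21 - 5*I*sqrt(6)) = -15*(21 + 5*I*sqrt(6)) = -315 - 75*I*sqrt(6)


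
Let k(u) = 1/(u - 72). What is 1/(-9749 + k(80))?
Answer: -8/77991 ≈ -0.00010258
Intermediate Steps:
k(u) = 1/(-72 + u)
1/(-9749 + k(80)) = 1/(-9749 + 1/(-72 + 80)) = 1/(-9749 + 1/8) = 1/(-9749 + ⅛) = 1/(-77991/8) = -8/77991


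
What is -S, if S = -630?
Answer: 630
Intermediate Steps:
-S = -1*(-630) = 630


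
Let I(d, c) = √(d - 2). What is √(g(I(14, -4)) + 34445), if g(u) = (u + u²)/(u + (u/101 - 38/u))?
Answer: √(58839844763 - 1584084*√3)/1307 ≈ 185.59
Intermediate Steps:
I(d, c) = √(-2 + d)
g(u) = (u + u²)/(-38/u + 102*u/101) (g(u) = (u + u²)/(u + (u*(1/101) - 38/u)) = (u + u²)/(u + (u/101 - 38/u)) = (u + u²)/(u + (-38/u + u/101)) = (u + u²)/(-38/u + 102*u/101))
√(g(I(14, -4)) + 34445) = √(101*(√(-2 + 14))²*(1 + √(-2 + 14))/(2*(-1919 + 51*(√(-2 + 14))²)) + 34445) = √(101*(√12)²*(1 + √12)/(2*(-1919 + 51*(√12)²)) + 34445) = √(101*(2*√3)²*(1 + 2*√3)/(2*(-1919 + 51*(2*√3)²)) + 34445) = √((101/2)*12*(1 + 2*√3)/(-1919 + 51*12) + 34445) = √((101/2)*12*(1 + 2*√3)/(-1919 + 612) + 34445) = √((101/2)*12*(1 + 2*√3)/(-1307) + 34445) = √((101/2)*12*(-1/1307)*(1 + 2*√3) + 34445) = √((-606/1307 - 1212*√3/1307) + 34445) = √(45019009/1307 - 1212*√3/1307)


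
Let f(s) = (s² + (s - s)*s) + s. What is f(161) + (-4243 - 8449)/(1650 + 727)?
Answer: 61984222/2377 ≈ 26077.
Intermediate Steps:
f(s) = s + s² (f(s) = (s² + 0*s) + s = (s² + 0) + s = s² + s = s + s²)
f(161) + (-4243 - 8449)/(1650 + 727) = 161*(1 + 161) + (-4243 - 8449)/(1650 + 727) = 161*162 - 12692/2377 = 26082 - 12692*1/2377 = 26082 - 12692/2377 = 61984222/2377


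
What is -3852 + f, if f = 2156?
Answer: -1696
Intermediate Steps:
-3852 + f = -3852 + 2156 = -1696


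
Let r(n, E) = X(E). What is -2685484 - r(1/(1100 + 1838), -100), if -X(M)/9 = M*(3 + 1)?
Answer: -2689084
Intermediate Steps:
X(M) = -36*M (X(M) = -9*M*(3 + 1) = -9*M*4 = -36*M)
r(n, E) = -36*E
-2685484 - r(1/(1100 + 1838), -100) = -2685484 - (-36)*(-100) = -2685484 - 1*3600 = -2685484 - 3600 = -2689084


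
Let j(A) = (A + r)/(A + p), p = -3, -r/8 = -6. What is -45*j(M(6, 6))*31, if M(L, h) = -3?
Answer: 20925/2 ≈ 10463.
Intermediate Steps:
r = 48 (r = -8*(-6) = 48)
j(A) = (48 + A)/(-3 + A) (j(A) = (A + 48)/(A - 3) = (48 + A)/(-3 + A))
-45*j(M(6, 6))*31 = -45*(48 - 3)/(-3 - 3)*31 = -45*45/(-6)*31 = -(-15)*45/2*31 = -45*(-15/2)*31 = (675/2)*31 = 20925/2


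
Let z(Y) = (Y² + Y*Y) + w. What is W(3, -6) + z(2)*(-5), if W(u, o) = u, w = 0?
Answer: -37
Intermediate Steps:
z(Y) = 2*Y² (z(Y) = (Y² + Y*Y) + 0 = (Y² + Y²) + 0 = 2*Y² + 0 = 2*Y²)
W(3, -6) + z(2)*(-5) = 3 + (2*2²)*(-5) = 3 + (2*4)*(-5) = 3 + 8*(-5) = 3 - 40 = -37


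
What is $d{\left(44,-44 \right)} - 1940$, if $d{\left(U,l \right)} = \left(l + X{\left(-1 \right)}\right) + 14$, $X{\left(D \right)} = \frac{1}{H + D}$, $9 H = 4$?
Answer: $- \frac{9859}{5} \approx -1971.8$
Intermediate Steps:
$H = \frac{4}{9}$ ($H = \frac{1}{9} \cdot 4 = \frac{4}{9} \approx 0.44444$)
$X{\left(D \right)} = \frac{1}{\frac{4}{9} + D}$
$d{\left(U,l \right)} = \frac{61}{5} + l$ ($d{\left(U,l \right)} = \left(l + \frac{9}{4 + 9 \left(-1\right)}\right) + 14 = \left(l + \frac{9}{4 - 9}\right) + 14 = \left(l + \frac{9}{-5}\right) + 14 = \left(l + 9 \left(- \frac{1}{5}\right)\right) + 14 = \left(l - \frac{9}{5}\right) + 14 = \left(- \frac{9}{5} + l\right) + 14 = \frac{61}{5} + l$)
$d{\left(44,-44 \right)} - 1940 = \left(\frac{61}{5} - 44\right) - 1940 = - \frac{159}{5} - 1940 = - \frac{9859}{5}$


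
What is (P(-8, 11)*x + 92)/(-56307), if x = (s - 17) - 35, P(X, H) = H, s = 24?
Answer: 72/18769 ≈ 0.0038361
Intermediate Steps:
x = -28 (x = (24 - 17) - 35 = 7 - 35 = -28)
(P(-8, 11)*x + 92)/(-56307) = (11*(-28) + 92)/(-56307) = (-308 + 92)*(-1/56307) = -216*(-1/56307) = 72/18769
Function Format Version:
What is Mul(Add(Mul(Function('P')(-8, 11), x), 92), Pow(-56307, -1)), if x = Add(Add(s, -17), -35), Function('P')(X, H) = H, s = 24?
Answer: Rational(72, 18769) ≈ 0.0038361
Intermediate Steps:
x = -28 (x = Add(Add(24, -17), -35) = Add(7, -35) = -28)
Mul(Add(Mul(Function('P')(-8, 11), x), 92), Pow(-56307, -1)) = Mul(Add(Mul(11, -28), 92), Pow(-56307, -1)) = Mul(Add(-308, 92), Rational(-1, 56307)) = Mul(-216, Rational(-1, 56307)) = Rational(72, 18769)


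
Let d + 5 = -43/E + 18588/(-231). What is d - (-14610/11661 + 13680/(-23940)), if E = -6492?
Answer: -162509994011/1943049108 ≈ -83.637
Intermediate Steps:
d = -42720541/499884 (d = -5 + (-43/(-6492) + 18588/(-231)) = -5 + (-43*(-1/6492) + 18588*(-1/231)) = -5 + (43/6492 - 6196/77) = -5 - 40221121/499884 = -42720541/499884 ≈ -85.461)
d - (-14610/11661 + 13680/(-23940)) = -42720541/499884 - (-14610/11661 + 13680/(-23940)) = -42720541/499884 - (-14610*1/11661 + 13680*(-1/23940)) = -42720541/499884 - (-4870/3887 - 4/7) = -42720541/499884 - 1*(-49638/27209) = -42720541/499884 + 49638/27209 = -162509994011/1943049108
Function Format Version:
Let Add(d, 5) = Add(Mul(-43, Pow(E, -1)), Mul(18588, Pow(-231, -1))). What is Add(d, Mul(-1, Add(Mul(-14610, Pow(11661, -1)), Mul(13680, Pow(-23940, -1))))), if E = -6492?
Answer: Rational(-162509994011, 1943049108) ≈ -83.637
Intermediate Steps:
d = Rational(-42720541, 499884) (d = Add(-5, Add(Mul(-43, Pow(-6492, -1)), Mul(18588, Pow(-231, -1)))) = Add(-5, Add(Mul(-43, Rational(-1, 6492)), Mul(18588, Rational(-1, 231)))) = Add(-5, Add(Rational(43, 6492), Rational(-6196, 77))) = Add(-5, Rational(-40221121, 499884)) = Rational(-42720541, 499884) ≈ -85.461)
Add(d, Mul(-1, Add(Mul(-14610, Pow(11661, -1)), Mul(13680, Pow(-23940, -1))))) = Add(Rational(-42720541, 499884), Mul(-1, Add(Mul(-14610, Pow(11661, -1)), Mul(13680, Pow(-23940, -1))))) = Add(Rational(-42720541, 499884), Mul(-1, Add(Mul(-14610, Rational(1, 11661)), Mul(13680, Rational(-1, 23940))))) = Add(Rational(-42720541, 499884), Mul(-1, Add(Rational(-4870, 3887), Rational(-4, 7)))) = Add(Rational(-42720541, 499884), Mul(-1, Rational(-49638, 27209))) = Add(Rational(-42720541, 499884), Rational(49638, 27209)) = Rational(-162509994011, 1943049108)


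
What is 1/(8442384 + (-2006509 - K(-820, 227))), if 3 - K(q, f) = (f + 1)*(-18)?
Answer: 1/6431768 ≈ 1.5548e-7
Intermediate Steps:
K(q, f) = 21 + 18*f (K(q, f) = 3 - (f + 1)*(-18) = 3 - (1 + f)*(-18) = 3 - (-18 - 18*f) = 3 + (18 + 18*f) = 21 + 18*f)
1/(8442384 + (-2006509 - K(-820, 227))) = 1/(8442384 + (-2006509 - (21 + 18*227))) = 1/(8442384 + (-2006509 - (21 + 4086))) = 1/(8442384 + (-2006509 - 1*4107)) = 1/(8442384 + (-2006509 - 4107)) = 1/(8442384 - 2010616) = 1/6431768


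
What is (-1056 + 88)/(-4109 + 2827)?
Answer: 484/641 ≈ 0.75507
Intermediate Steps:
(-1056 + 88)/(-4109 + 2827) = -968/(-1282) = -968*(-1/1282) = 484/641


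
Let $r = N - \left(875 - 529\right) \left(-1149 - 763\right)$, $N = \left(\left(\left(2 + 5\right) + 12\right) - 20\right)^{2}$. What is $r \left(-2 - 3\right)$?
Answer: $-3307765$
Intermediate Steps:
$N = 1$ ($N = \left(\left(7 + 12\right) - 20\right)^{2} = \left(19 - 20\right)^{2} = \left(-1\right)^{2} = 1$)
$r = 661553$ ($r = 1 - \left(875 - 529\right) \left(-1149 - 763\right) = 1 - 346 \left(-1912\right) = 1 - -661552 = 1 + 661552 = 661553$)
$r \left(-2 - 3\right) = 661553 \left(-2 - 3\right) = 661553 \left(-5\right) = -3307765$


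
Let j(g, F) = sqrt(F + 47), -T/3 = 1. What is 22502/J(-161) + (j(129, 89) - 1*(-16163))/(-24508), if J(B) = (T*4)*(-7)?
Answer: 137530331/514668 - sqrt(34)/12254 ≈ 267.22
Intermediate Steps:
T = -3 (T = -3*1 = -3)
j(g, F) = sqrt(47 + F)
J(B) = 84 (J(B) = -3*4*(-7) = -12*(-7) = 84)
22502/J(-161) + (j(129, 89) - 1*(-16163))/(-24508) = 22502/84 + (sqrt(47 + 89) - 1*(-16163))/(-24508) = 22502*(1/84) + (sqrt(136) + 16163)*(-1/24508) = 11251/42 + (2*sqrt(34) + 16163)*(-1/24508) = 11251/42 + (16163 + 2*sqrt(34))*(-1/24508) = 11251/42 + (-16163/24508 - sqrt(34)/12254) = 137530331/514668 - sqrt(34)/12254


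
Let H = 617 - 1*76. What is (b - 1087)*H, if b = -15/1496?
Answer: -879756347/1496 ≈ -5.8807e+5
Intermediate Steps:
b = -15/1496 (b = -15*1/1496 = -15/1496 ≈ -0.010027)
H = 541 (H = 617 - 76 = 541)
(b - 1087)*H = (-15/1496 - 1087)*541 = -1626167/1496*541 = -879756347/1496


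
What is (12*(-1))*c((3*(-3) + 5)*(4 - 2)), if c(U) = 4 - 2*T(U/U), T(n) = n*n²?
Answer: -24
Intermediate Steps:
T(n) = n³
c(U) = 2 (c(U) = 4 - 2*(U/U)³ = 4 - 2*1³ = 4 - 2*1 = 4 - 2 = 2)
(12*(-1))*c((3*(-3) + 5)*(4 - 2)) = (12*(-1))*2 = -12*2 = -24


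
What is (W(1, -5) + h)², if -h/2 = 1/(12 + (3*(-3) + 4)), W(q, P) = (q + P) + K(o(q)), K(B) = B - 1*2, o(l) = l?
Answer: 1369/49 ≈ 27.939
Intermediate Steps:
K(B) = -2 + B (K(B) = B - 2 = -2 + B)
W(q, P) = -2 + P + 2*q (W(q, P) = (q + P) + (-2 + q) = (P + q) + (-2 + q) = -2 + P + 2*q)
h = -2/7 (h = -2/(12 + (3*(-3) + 4)) = -2/(12 + (-9 + 4)) = -2/(12 - 5) = -2/7 ≈ -0.28571)
(W(1, -5) + h)² = ((-2 - 5 + 2*1) - 2/7)² = ((-2 - 5 + 2) - 2/7)² = (-5 - 2/7)² = (-37/7)² = 1369/49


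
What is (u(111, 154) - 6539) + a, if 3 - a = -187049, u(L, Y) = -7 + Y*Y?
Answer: 204222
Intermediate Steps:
u(L, Y) = -7 + Y**2
a = 187052 (a = 3 - 1*(-187049) = 3 + 187049 = 187052)
(u(111, 154) - 6539) + a = ((-7 + 154**2) - 6539) + 187052 = ((-7 + 23716) - 6539) + 187052 = (23709 - 6539) + 187052 = 17170 + 187052 = 204222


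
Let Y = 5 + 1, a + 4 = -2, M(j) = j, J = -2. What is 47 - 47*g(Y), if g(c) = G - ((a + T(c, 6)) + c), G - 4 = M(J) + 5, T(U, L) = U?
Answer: 0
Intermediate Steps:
G = 7 (G = 4 + (-2 + 5) = 4 + 3 = 7)
a = -6 (a = -4 - 2 = -6)
Y = 6
g(c) = 13 - 2*c (g(c) = 7 - ((-6 + c) + c) = 7 - (-6 + 2*c) = 7 + (6 - 2*c) = 13 - 2*c)
47 - 47*g(Y) = 47 - 47*(13 - 2*6) = 47 - 47*(13 - 12) = 47 - 47*1 = 47 - 47 = 0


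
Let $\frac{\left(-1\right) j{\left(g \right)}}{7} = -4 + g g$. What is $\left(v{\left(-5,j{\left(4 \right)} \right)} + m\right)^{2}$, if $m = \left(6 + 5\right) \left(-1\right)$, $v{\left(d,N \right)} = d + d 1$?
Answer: $441$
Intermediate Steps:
$j{\left(g \right)} = 28 - 7 g^{2}$ ($j{\left(g \right)} = - 7 \left(-4 + g g\right) = - 7 \left(-4 + g^{2}\right) = 28 - 7 g^{2}$)
$v{\left(d,N \right)} = 2 d$ ($v{\left(d,N \right)} = d + d = 2 d$)
$m = -11$ ($m = 11 \left(-1\right) = -11$)
$\left(v{\left(-5,j{\left(4 \right)} \right)} + m\right)^{2} = \left(2 \left(-5\right) - 11\right)^{2} = \left(-10 - 11\right)^{2} = \left(-21\right)^{2} = 441$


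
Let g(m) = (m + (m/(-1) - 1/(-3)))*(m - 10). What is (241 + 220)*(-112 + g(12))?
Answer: -153974/3 ≈ -51325.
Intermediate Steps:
g(m) = -10/3 + m/3 (g(m) = (m + (m*(-1) - 1*(-⅓)))*(-10 + m) = (m + (-m + ⅓))*(-10 + m) = (m + (⅓ - m))*(-10 + m) = (-10 + m)/3 = -10/3 + m/3)
(241 + 220)*(-112 + g(12)) = (241 + 220)*(-112 + (-10/3 + (⅓)*12)) = 461*(-112 + (-10/3 + 4)) = 461*(-112 + ⅔) = 461*(-334/3) = -153974/3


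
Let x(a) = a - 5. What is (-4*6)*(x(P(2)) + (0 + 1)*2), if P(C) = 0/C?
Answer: 72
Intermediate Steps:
P(C) = 0
x(a) = -5 + a
(-4*6)*(x(P(2)) + (0 + 1)*2) = (-4*6)*((-5 + 0) + (0 + 1)*2) = -24*(-5 + 1*2) = -24*(-5 + 2) = -24*(-3) = 72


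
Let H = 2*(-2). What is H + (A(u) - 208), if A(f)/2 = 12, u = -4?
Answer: -188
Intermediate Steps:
A(f) = 24 (A(f) = 2*12 = 24)
H = -4
H + (A(u) - 208) = -4 + (24 - 208) = -4 - 184 = -188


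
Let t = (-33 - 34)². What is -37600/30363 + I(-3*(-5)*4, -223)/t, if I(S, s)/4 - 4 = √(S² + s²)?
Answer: -168300592/136299507 + 4*√53329/4489 ≈ -1.0290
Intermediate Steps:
t = 4489 (t = (-67)² = 4489)
I(S, s) = 16 + 4*√(S² + s²)
-37600/30363 + I(-3*(-5)*4, -223)/t = -37600/30363 + (16 + 4*√((-3*(-5)*4)² + (-223)²))/4489 = -37600*1/30363 + (16 + 4*√((15*4)² + 49729))*(1/4489) = -37600/30363 + (16 + 4*√(60² + 49729))*(1/4489) = -37600/30363 + (16 + 4*√(3600 + 49729))*(1/4489) = -37600/30363 + (16 + 4*√53329)*(1/4489) = -37600/30363 + (16/4489 + 4*√53329/4489) = -168300592/136299507 + 4*√53329/4489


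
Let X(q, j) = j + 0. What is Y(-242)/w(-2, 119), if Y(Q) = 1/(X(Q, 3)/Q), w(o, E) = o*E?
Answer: 121/357 ≈ 0.33894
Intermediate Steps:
X(q, j) = j
w(o, E) = E*o
Y(Q) = Q/3 (Y(Q) = 1/(3/Q) = Q/3)
Y(-242)/w(-2, 119) = ((⅓)*(-242))/((119*(-2))) = -242/3/(-238) = -242/3*(-1/238) = 121/357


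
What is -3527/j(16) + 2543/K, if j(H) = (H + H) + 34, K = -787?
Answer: -2943587/51942 ≈ -56.671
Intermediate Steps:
j(H) = 34 + 2*H (j(H) = 2*H + 34 = 34 + 2*H)
-3527/j(16) + 2543/K = -3527/(34 + 2*16) + 2543/(-787) = -3527/(34 + 32) + 2543*(-1/787) = -3527/66 - 2543/787 = -2943587/51942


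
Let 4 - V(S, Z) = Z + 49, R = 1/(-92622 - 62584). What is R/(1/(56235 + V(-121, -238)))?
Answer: -28214/77603 ≈ -0.36357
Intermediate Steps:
R = -1/155206 (R = 1/(-155206) = -1/155206 ≈ -6.4430e-6)
V(S, Z) = -45 - Z (V(S, Z) = 4 - (Z + 49) = 4 - (49 + Z) = 4 + (-49 - Z) = -45 - Z)
R/(1/(56235 + V(-121, -238))) = -(28095/77603 + 119/77603) = -1/(155206*(1/(56235 + (-45 + 238)))) = -1/(155206*(1/(56235 + 193))) = -1/(155206*(1/56428)) = -1/(155206*1/56428) = -1/155206*56428 = -28214/77603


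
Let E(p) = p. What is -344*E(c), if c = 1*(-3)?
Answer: 1032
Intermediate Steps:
c = -3
-344*E(c) = -344*(-3) = 1032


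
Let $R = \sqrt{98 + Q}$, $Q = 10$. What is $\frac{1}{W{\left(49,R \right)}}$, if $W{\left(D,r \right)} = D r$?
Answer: $\frac{\sqrt{3}}{882} \approx 0.0019638$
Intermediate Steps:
$R = 6 \sqrt{3}$ ($R = \sqrt{98 + 10} = \sqrt{108} = 6 \sqrt{3} \approx 10.392$)
$\frac{1}{W{\left(49,R \right)}} = \frac{1}{49 \cdot 6 \sqrt{3}} = \frac{1}{294 \sqrt{3}} = \frac{\sqrt{3}}{882}$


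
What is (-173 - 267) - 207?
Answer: -647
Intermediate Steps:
(-173 - 267) - 207 = -440 - 207 = -647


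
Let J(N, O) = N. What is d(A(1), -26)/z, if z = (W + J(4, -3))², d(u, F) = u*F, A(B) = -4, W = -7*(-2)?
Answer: 26/81 ≈ 0.32099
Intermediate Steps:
W = 14
d(u, F) = F*u
z = 324 (z = (14 + 4)² = 18² = 324)
d(A(1), -26)/z = -26*(-4)/324 = 104*(1/324) = 26/81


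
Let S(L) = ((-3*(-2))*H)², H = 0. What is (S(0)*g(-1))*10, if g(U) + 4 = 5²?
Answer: 0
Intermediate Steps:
S(L) = 0 (S(L) = (-3*(-2)*0)² = (6*0)² = 0² = 0)
g(U) = 21 (g(U) = -4 + 5² = -4 + 25 = 21)
(S(0)*g(-1))*10 = (0*21)*10 = 0*10 = 0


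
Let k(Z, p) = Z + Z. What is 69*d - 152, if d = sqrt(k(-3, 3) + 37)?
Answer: -152 + 69*sqrt(31) ≈ 232.18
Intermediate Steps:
k(Z, p) = 2*Z
d = sqrt(31) (d = sqrt(2*(-3) + 37) = sqrt(-6 + 37) = sqrt(31) ≈ 5.5678)
69*d - 152 = 69*sqrt(31) - 152 = -152 + 69*sqrt(31)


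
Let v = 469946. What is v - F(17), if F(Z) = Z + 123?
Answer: 469806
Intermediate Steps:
F(Z) = 123 + Z
v - F(17) = 469946 - (123 + 17) = 469946 - 1*140 = 469946 - 140 = 469806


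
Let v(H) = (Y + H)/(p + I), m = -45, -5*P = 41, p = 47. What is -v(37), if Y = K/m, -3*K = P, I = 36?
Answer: -24934/56025 ≈ -0.44505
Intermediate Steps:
P = -41/5 (P = -1/5*41 = -41/5 ≈ -8.2000)
K = 41/15 (K = -1/3*(-41/5) = 41/15 ≈ 2.7333)
Y = -41/675 (Y = (41/15)/(-45) = (41/15)*(-1/45) = -41/675 ≈ -0.060741)
v(H) = -41/56025 + H/83 (v(H) = (-41/675 + H)/(47 + 36) = (-41/675 + H)/83 = (-41/675 + H)*(1/83) = -41/56025 + H/83)
-v(37) = -(-41/56025 + (1/83)*37) = -(-41/56025 + 37/83) = -1*24934/56025 = -24934/56025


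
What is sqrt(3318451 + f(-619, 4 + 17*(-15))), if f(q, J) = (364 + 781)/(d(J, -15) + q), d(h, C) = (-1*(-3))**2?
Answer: sqrt(49391796746)/122 ≈ 1821.7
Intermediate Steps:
d(h, C) = 9 (d(h, C) = 3**2 = 9)
f(q, J) = 1145/(9 + q) (f(q, J) = (364 + 781)/(9 + q) = 1145/(9 + q))
sqrt(3318451 + f(-619, 4 + 17*(-15))) = sqrt(3318451 + 1145/(9 - 619)) = sqrt(3318451 + 1145/(-610)) = sqrt(3318451 + 1145*(-1/610)) = sqrt(3318451 - 229/122) = sqrt(404850793/122) = sqrt(49391796746)/122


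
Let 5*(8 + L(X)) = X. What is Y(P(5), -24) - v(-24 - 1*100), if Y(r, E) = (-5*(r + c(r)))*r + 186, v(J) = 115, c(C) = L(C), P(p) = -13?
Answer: -1463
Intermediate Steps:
L(X) = -8 + X/5
c(C) = -8 + C/5
Y(r, E) = 186 + r*(40 - 6*r) (Y(r, E) = (-5*(r + (-8 + r/5)))*r + 186 = (-5*(-8 + 6*r/5))*r + 186 = (40 - 6*r)*r + 186 = r*(40 - 6*r) + 186 = 186 + r*(40 - 6*r))
Y(P(5), -24) - v(-24 - 1*100) = (186 - 6*(-13)² + 40*(-13)) - 1*115 = (186 - 6*169 - 520) - 115 = (186 - 1014 - 520) - 115 = -1348 - 115 = -1463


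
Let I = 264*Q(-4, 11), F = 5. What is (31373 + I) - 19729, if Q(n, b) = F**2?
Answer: 18244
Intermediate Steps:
Q(n, b) = 25 (Q(n, b) = 5**2 = 25)
I = 6600 (I = 264*25 = 6600)
(31373 + I) - 19729 = (31373 + 6600) - 19729 = 37973 - 19729 = 18244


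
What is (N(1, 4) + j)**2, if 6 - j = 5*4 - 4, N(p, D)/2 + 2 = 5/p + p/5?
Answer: 324/25 ≈ 12.960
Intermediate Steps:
N(p, D) = -4 + 10/p + 2*p/5 (N(p, D) = -4 + 2*(5/p + p/5) = -4 + (10/p + 2*p/5) = -4 + 10/p + 2*p/5)
j = -10 (j = 6 - (5*4 - 4) = 6 - (20 - 4) = 6 - 1*16 = 6 - 16 = -10)
(N(1, 4) + j)**2 = ((-4 + 10/1 + (2/5)*1) - 10)**2 = ((-4 + 10*1 + 2/5) - 10)**2 = ((-4 + 10 + 2/5) - 10)**2 = (32/5 - 10)**2 = (-18/5)**2 = 324/25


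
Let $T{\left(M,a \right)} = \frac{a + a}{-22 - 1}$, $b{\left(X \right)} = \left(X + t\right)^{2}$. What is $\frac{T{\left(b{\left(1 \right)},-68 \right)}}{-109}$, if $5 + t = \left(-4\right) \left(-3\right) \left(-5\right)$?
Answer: $- \frac{136}{2507} \approx -0.054248$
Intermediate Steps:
$t = -65$ ($t = -5 + \left(-4\right) \left(-3\right) \left(-5\right) = -5 + 12 \left(-5\right) = -5 - 60 = -65$)
$b{\left(X \right)} = \left(-65 + X\right)^{2}$ ($b{\left(X \right)} = \left(X - 65\right)^{2} = \left(-65 + X\right)^{2}$)
$T{\left(M,a \right)} = - \frac{2 a}{23}$ ($T{\left(M,a \right)} = \frac{2 a}{-23} = 2 a \left(- \frac{1}{23}\right) = - \frac{2 a}{23}$)
$\frac{T{\left(b{\left(1 \right)},-68 \right)}}{-109} = \frac{\left(- \frac{2}{23}\right) \left(-68\right)}{-109} = \frac{136}{23} \left(- \frac{1}{109}\right) = - \frac{136}{2507}$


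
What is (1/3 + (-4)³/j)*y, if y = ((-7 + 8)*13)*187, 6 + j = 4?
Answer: 235807/3 ≈ 78602.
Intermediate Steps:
j = -2 (j = -6 + 4 = -2)
y = 2431 (y = (1*13)*187 = 13*187 = 2431)
(1/3 + (-4)³/j)*y = (1/3 + (-4)³/(-2))*2431 = (1*(⅓) - 64*(-½))*2431 = (⅓ + 32)*2431 = (97/3)*2431 = 235807/3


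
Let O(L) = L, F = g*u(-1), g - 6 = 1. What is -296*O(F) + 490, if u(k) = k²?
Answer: -1582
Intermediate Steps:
g = 7 (g = 6 + 1 = 7)
F = 7 (F = 7*(-1)² = 7*1 = 7)
-296*O(F) + 490 = -296*7 + 490 = -2072 + 490 = -1582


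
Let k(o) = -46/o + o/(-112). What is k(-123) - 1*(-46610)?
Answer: 642119641/13776 ≈ 46612.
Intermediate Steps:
k(o) = -46/o - o/112 (k(o) = -46/o + o*(-1/112) = -46/o - o/112)
k(-123) - 1*(-46610) = (-46/(-123) - 1/112*(-123)) - 1*(-46610) = (-46*(-1/123) + 123/112) + 46610 = (46/123 + 123/112) + 46610 = 20281/13776 + 46610 = 642119641/13776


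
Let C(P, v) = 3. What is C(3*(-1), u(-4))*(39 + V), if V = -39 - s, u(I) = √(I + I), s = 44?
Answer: -132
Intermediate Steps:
u(I) = √2*√I (u(I) = √(2*I) = √2*√I)
V = -83 (V = -39 - 1*44 = -39 - 44 = -83)
C(3*(-1), u(-4))*(39 + V) = 3*(39 - 83) = 3*(-44) = -132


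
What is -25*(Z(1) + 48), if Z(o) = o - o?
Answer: -1200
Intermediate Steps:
Z(o) = 0
-25*(Z(1) + 48) = -25*(0 + 48) = -25*48 = -1200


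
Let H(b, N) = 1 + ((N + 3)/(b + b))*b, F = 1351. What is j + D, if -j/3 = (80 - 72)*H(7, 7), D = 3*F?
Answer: 3909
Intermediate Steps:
H(b, N) = 5/2 + N/2 (H(b, N) = 1 + ((3 + N)/((2*b)))*b = 1 + ((3 + N)*(1/(2*b)))*b = 1 + ((3 + N)/(2*b))*b = 1 + (3/2 + N/2) = 5/2 + N/2)
D = 4053 (D = 3*1351 = 4053)
j = -144 (j = -3*(80 - 72)*(5/2 + (1/2)*7) = -24*(5/2 + 7/2) = -24*6 = -3*48 = -144)
j + D = -144 + 4053 = 3909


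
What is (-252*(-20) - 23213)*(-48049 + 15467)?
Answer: 592112686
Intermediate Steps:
(-252*(-20) - 23213)*(-48049 + 15467) = (5040 - 23213)*(-32582) = -18173*(-32582) = 592112686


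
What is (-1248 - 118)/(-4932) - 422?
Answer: -1039969/2466 ≈ -421.72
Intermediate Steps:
(-1248 - 118)/(-4932) - 422 = -1366*(-1/4932) - 422 = 683/2466 - 422 = -1039969/2466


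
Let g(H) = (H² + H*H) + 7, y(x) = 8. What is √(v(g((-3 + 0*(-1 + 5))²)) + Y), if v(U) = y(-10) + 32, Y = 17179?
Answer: √17219 ≈ 131.22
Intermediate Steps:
g(H) = 7 + 2*H² (g(H) = (H² + H²) + 7 = 2*H² + 7 = 7 + 2*H²)
v(U) = 40 (v(U) = 8 + 32 = 40)
√(v(g((-3 + 0*(-1 + 5))²)) + Y) = √(40 + 17179) = √17219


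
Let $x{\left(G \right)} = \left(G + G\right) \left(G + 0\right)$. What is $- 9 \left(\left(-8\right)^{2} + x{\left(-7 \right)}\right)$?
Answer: $-1458$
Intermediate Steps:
$x{\left(G \right)} = 2 G^{2}$ ($x{\left(G \right)} = 2 G G = 2 G^{2}$)
$- 9 \left(\left(-8\right)^{2} + x{\left(-7 \right)}\right) = - 9 \left(\left(-8\right)^{2} + 2 \left(-7\right)^{2}\right) = - 9 \left(64 + 2 \cdot 49\right) = - 9 \left(64 + 98\right) = \left(-9\right) 162 = -1458$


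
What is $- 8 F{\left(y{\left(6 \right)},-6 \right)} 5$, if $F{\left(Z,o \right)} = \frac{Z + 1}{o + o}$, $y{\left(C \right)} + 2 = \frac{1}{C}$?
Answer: $- \frac{25}{9} \approx -2.7778$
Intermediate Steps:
$y{\left(C \right)} = -2 + \frac{1}{C}$
$F{\left(Z,o \right)} = \frac{1 + Z}{2 o}$
$- 8 F{\left(y{\left(6 \right)},-6 \right)} 5 = - 8 \frac{1 - \left(2 - \frac{1}{6}\right)}{2 \left(-6\right)} 5 = - 8 \cdot \frac{1}{2} \left(- \frac{1}{6}\right) \left(1 + \left(-2 + \frac{1}{6}\right)\right) 5 = - 8 \cdot \frac{1}{2} \left(- \frac{1}{6}\right) \left(1 - \frac{11}{6}\right) 5 = - 8 \cdot \frac{1}{2} \left(- \frac{1}{6}\right) \left(- \frac{5}{6}\right) 5 = \left(-8\right) \frac{5}{72} \cdot 5 = \left(- \frac{5}{9}\right) 5 = - \frac{25}{9}$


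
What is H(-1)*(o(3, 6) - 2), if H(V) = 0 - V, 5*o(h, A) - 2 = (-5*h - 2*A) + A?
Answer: -29/5 ≈ -5.8000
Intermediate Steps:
o(h, A) = 2/5 - h - A/5 (o(h, A) = 2/5 + ((-5*h - 2*A) + A)/5 = 2/5 + (-A - 5*h)/5 = 2/5 + (-h - A/5) = 2/5 - h - A/5)
H(V) = -V
H(-1)*(o(3, 6) - 2) = (-1*(-1))*((2/5 - 1*3 - 1/5*6) - 2) = 1*((2/5 - 3 - 6/5) - 2) = 1*(-19/5 - 2) = 1*(-29/5) = -29/5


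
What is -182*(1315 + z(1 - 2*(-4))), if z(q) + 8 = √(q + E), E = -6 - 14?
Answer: -237874 - 182*I*√11 ≈ -2.3787e+5 - 603.63*I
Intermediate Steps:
E = -20
z(q) = -8 + √(-20 + q) (z(q) = -8 + √(q - 20) = -8 + √(-20 + q))
-182*(1315 + z(1 - 2*(-4))) = -182*(1315 + (-8 + √(-20 + (1 - 2*(-4))))) = -182*(1315 + (-8 + √(-20 + (1 + 8)))) = -182*(1315 + (-8 + √(-20 + 9))) = -182*(1315 + (-8 + √(-11))) = -182*(1315 + (-8 + I*√11)) = -182*(1307 + I*√11) = -237874 - 182*I*√11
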